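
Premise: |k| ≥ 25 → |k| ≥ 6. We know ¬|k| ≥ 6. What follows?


Modus tollens: P → Q, ¬Q ⊢ ¬P
P: |k| ≥ 25
Q: |k| ≥ 6
We have P → Q and Q is false.
By modus tollens, P must be false.

It is not the case that |k| ≥ 25


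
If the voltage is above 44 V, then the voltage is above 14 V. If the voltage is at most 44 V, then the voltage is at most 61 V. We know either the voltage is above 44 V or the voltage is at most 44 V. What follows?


Constructive dilemma: (P → Q) ∧ (R → S), P ∨ R ⊢ Q ∨ S
Premise 1: the voltage is above 44 V → the voltage is above 14 V
Premise 2: the voltage is at most 44 V → the voltage is at most 61 V
Premise 3: the voltage is above 44 V ∨ the voltage is at most 44 V
Case 1: Assuming the voltage is above 44 V, then by Premise 1, the voltage is above 14 V.
Case 2: Assuming the voltage is at most 44 V, then by Premise 2, the voltage is at most 61 V.
Since one of the voltage is above 44 V or the voltage is at most 44 V must hold, we get the voltage is above 14 V or the voltage is at most 61 V.

The voltage is above 14 V or the voltage is at most 61 V.


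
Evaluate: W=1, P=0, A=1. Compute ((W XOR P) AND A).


W XOR P = 1^0 = 1
1 AND 1 = 1

1


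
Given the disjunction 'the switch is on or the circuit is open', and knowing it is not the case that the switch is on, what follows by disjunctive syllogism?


Disjunctive syllogism: P ∨ Q, ¬P ⊢ Q
Disjunction: the switch is on ∨ the circuit is open
We know it is not the case that the switch is on.
By disjunctive syllogism, the other disjunct must be true.

The circuit is open


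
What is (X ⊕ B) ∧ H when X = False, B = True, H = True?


X = False, B = True, H = True
Step 1: X ⊕ B = False XOR True = True
Step 2: True ∧ H = True AND True = True
XOR true when exactly one of X,B is true; then AND with H.

True


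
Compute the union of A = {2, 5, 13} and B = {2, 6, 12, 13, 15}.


A = {2, 5, 13}
B = {2, 6, 12, 13, 15}
Operation: union
All elements combined: 2, 5, 6, 12, 13, 15

{2, 5, 6, 12, 13, 15}


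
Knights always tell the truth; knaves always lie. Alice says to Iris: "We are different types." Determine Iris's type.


Alice says: "We are different types."
Case 1: Alice is a Knight (truth-teller)
  Statement is true → they ARE different → Iris is a Knave
Case 2: Alice is a Knave (liar)
  Statement is false → they are NOT different → Iris is a Knave
In both cases, Iris is a Knave.

Knave


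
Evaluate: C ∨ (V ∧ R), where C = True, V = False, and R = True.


C = True, V = False, R = True
Step 1: V ∧ R = False AND True = False
Step 2: C ∨ False = True OR False = True
AND evaluated first (higher precedence); then OR applied.

True


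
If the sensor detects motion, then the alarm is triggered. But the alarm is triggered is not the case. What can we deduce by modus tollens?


Modus tollens: P → Q, ¬Q ⊢ ¬P
P: the sensor detects motion
Q: the alarm is triggered
We have P → Q and Q is false.
By modus tollens, P must be false.

It is not the case that the sensor detects motion


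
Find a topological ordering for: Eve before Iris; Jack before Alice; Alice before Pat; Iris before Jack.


Constraints: Eve before Iris; Jack before Alice; Alice before Pat; Iris before Jack
Method: repeatedly schedule the remaining task that has no remaining task required before it.
  Step 1: remaining {Iris, Alice, Eve, Pat, Jack}; every task except Eve still has a predecessor pending → schedule Eve.
  Step 2: remaining {Iris, Alice, Pat, Jack}; every task except Iris still has a predecessor pending → schedule Iris.
  Step 3: remaining {Alice, Pat, Jack}; every task except Jack still has a predecessor pending → schedule Jack.
  Step 4: remaining {Alice, Pat}; every task except Alice still has a predecessor pending → schedule Alice.
  Step 5: only Pat remains → schedule Pat.
Resulting order:

Eve → Iris → Jack → Alice → Pat


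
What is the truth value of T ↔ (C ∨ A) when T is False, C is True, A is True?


T = False, C = True, A = True
Step 1: C ∨ A = True OR True = True
Step 2: T ↔ (True): true when both sides have same truth value.
Result: False ↔ True = False

False


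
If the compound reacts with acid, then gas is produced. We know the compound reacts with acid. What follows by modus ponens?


Modus ponens: P → Q, P ⊢ Q
P: the compound reacts with acid
Q: gas is produced
We have P → Q and P is true.
By modus ponens, Q must be true.

Gas is produced


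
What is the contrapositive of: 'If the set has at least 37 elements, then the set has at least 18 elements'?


Original: If the set has at least 37 elements, then the set has at least 18 elements
Contrapositive: If ¬Q, then ¬P
Negate Q: not (the set has at least 18 elements)
Negate P: not (the set has at least 37 elements)

If not (the set has at least 18 elements), then not (the set has at least 37 elements).


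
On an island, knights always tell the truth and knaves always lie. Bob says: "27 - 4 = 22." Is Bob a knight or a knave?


Statement: "27 - 4 = 22."
Actual: 27 - 4 = 23
Claimed: 22
Statement is FALSE → Bob lies → Knave

Knave


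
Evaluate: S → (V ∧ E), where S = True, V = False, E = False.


S = True, V = False, E = False
Step 1: V ∧ E = False AND False = False
Step 2: S → (False): false only when S=True and consequent=False.
Result: False

False


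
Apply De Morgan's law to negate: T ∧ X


De Morgan's law: ¬(P ∧ Q) ≡ ¬P ∨ ¬Q
¬(T ∧ X) = ¬T ∨ ¬X

¬T ∨ ¬X


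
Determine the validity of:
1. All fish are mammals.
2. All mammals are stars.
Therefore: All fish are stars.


Premise 1: All fish are mammals.
Premise 2: All mammals are stars.
Conclusion: All fish are stars.
Barbara syllogism (AAA-1): All A are B, All B are C → All A are C.
Middle term (mammals) distributed in premise 2.

Valid


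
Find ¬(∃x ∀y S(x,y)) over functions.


Original: ∃x ∀y S(x,y)
Rule: ¬∀→∃, ¬∃→∀, negate predicate.
Negation: ∀x ∃y ¬S(x,y)

∀x ∃y ¬S(x,y)


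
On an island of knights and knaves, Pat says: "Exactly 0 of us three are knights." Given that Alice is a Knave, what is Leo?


Pat claims exactly 0 knights among Pat, Alice, Leo.
Given: Alice is a Knave.

Case 1: Pat is a Knight (tells truth)
  Then exactly 0 of the three are knights.
  Counting Pat, Alice: 1 knight(s) so far. Need -1 more → impossible.
Case 2: Pat is a Knave (lies)
  Then the count is NOT 0.
  If Leo = Knave, count = 0 = 0 → claim would be true, contradicts lie.
  If Leo = Knight, count = 1 ≠ 0 → lie confirmed ✓

Leo is a Knight.

Knight


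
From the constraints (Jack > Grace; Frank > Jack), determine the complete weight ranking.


Constraints: Jack > Grace; Frank > Jack
Method: at each step, the next-highest is the one remaining person who never appears on the smaller side of a constraint between remaining people.
  Step 1: remaining {Frank, Jack, Grace}; on the smaller side: {Jack, Grace} → Frank is next (Frank > Jack).
  Step 2: remaining {Jack, Grace}; on the smaller side: {Grace} → Jack is next (Jack > Grace).
  Step 3: only Grace remains → lowest.
Final ranking (highest to lowest):

Frank > Jack > Grace


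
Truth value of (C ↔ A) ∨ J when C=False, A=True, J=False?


C = False, A = True, J = False
Expression: (C ↔ A) ∨ J
Step 1: C ↔ A = (False iff True) (true when values match) = False
Step 2: (False) ∨ J = False OR False = False

False


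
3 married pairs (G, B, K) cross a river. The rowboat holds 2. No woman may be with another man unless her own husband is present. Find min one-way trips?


Label couples G, B, K (H = husband, W = wife).
Counting alone: 6 people, the rowboat carries 2 and someone must bring it back, so each round trip nets at most +1 on the far side until the last crossing → at least 9 trips. The jealousy constraint makes 9 impossible; the shortest valid schedule has 11:
1. WG+WB →  (far: WG,WB; near: HG,HB,HK,WK)
2. WG ←       (far: WB; near: HG,HB,HK,WG,WK)
3. WG+WK →  (far: WG,WB,WK; near: HG,HB,HK)
4. WG ←       (far: WB,WK; near: HG,HB,HK,WG)
5. HB+HK →  (far: HB,WB,HK,WK; near: HG,WG)
6. HB+WB ←  (far: HK,WK; near: HG,WG,HB,WB)
7. HG+HB →  (far: HG,HB,HK,WK; near: WG,WB)
8. WK ←       (far: HG,HB,HK; near: WG,WB,WK)
9. WG+WB →  (far: HG,WG,HB,WB,HK; near: WK)
10. HK ←      (far: HG,WG,HB,WB; near: HK,WK)
11. HK+WK → (far: all six; near: empty)
In every state each wife is either with her husband or with no other man.
Minimum trips = 11

11


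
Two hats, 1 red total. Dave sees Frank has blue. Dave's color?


Total red = 1, Frank = blue
Red accounted for: 0
Remaining for Dave: 1
Dave's hat is red.

red


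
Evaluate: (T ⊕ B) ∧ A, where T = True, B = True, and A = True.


T = True, B = True, A = True
Step 1: T ⊕ B = True XOR True = False
Step 2: False ∧ A = False AND True = False
XOR true when exactly one of T,B is true; then AND with A.

False


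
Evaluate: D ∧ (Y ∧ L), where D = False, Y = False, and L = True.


D = False, Y = False, L = True
Step 1: Y ∧ L = False AND True = False
Step 2: D ∧ False = False AND False = False
AND is true only when ALL operands are true.

False


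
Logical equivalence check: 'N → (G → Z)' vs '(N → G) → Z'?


Expression 1: N → (G → Z)
Expression 2: (N → G) → Z
Truth table (N G Z | Expr1 Expr2):
  T T T |   T     T
  T T F |   F     F
  T F T |   T     T
  T F F |   T     T
  F T T |   T     T
  F T F |   T     F   ← differ
  F F T |   T     T
  F F F |   T     F   ← differ
Counterexample: N=F, G=T, Z=F gives Expr1 = T but Expr2 = F, so the expressions are NOT logically equivalent.

No


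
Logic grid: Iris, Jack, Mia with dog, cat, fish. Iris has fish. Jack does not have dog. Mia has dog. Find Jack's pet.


From clues:
  Mia → dog
  Iris → fish
By elimination, Jack gets the remaining.

cat


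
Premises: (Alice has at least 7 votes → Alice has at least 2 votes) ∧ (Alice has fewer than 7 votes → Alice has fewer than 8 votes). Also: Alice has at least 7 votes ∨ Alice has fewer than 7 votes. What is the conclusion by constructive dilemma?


Constructive dilemma: (P → Q) ∧ (R → S), P ∨ R ⊢ Q ∨ S
Premise 1: Alice has at least 7 votes → Alice has at least 2 votes
Premise 2: Alice has fewer than 7 votes → Alice has fewer than 8 votes
Premise 3: Alice has at least 7 votes ∨ Alice has fewer than 7 votes
Case 1: Assuming Alice has at least 7 votes, then by Premise 1, Alice has at least 2 votes.
Case 2: Assuming Alice has fewer than 7 votes, then by Premise 2, Alice has fewer than 8 votes.
Since one of Alice has at least 7 votes or Alice has fewer than 7 votes must hold, we get Alice has at least 2 votes or Alice has fewer than 8 votes.

Alice has at least 2 votes or Alice has fewer than 8 votes.


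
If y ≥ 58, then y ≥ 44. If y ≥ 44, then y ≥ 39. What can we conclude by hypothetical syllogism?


Hypothetical syllogism: P → Q, Q → R ⊢ P → R
Premise 1: y ≥ 58 → y ≥ 44
Premise 2: y ≥ 44 → y ≥ 39
Chain the implications: the middle term (y ≥ 44) links the two.
Conclusion: If y ≥ 58, then y ≥ 39.

If y ≥ 58, then y ≥ 39.


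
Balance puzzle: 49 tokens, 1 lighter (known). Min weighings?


Each weighing has 3 outcomes (left heavy / balance / right heavy), so k weighings distinguish at most 3^k cases; splitting into three near-equal groups achieves this.
Need 3^k ≥ 49: 3^3 = 27 < 49 ≤ 3^4 = 81
k = ⌈log₃(49)⌉ = 4

4


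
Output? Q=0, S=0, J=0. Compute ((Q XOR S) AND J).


Q XOR S = 0^0 = 0
0 AND 0 = 0

0


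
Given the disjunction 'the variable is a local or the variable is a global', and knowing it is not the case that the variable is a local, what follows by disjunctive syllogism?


Disjunctive syllogism: P ∨ Q, ¬P ⊢ Q
Disjunction: the variable is a local ∨ the variable is a global
We know it is not the case that the variable is a local.
By disjunctive syllogism, the other disjunct must be true.

The variable is a global


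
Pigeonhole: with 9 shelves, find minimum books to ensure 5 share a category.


Pigeonhole: to guarantee k in one of n categories, need (k-1)×n + 1.
k = 5, n = 9
Minimum = (5-1) × 9 + 1 = 4 × 9 + 1

37


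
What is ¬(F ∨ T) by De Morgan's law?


De Morgan's law: ¬(P ∨ Q) ≡ ¬P ∧ ¬Q
¬(F ∨ T) = ¬F ∧ ¬T

¬F ∧ ¬T


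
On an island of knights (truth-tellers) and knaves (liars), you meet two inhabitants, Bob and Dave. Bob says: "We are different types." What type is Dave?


Bob says: "We are different types."
Case 1: Bob is a Knight (truth-teller)
  Statement is true → they ARE different → Dave is a Knave
Case 2: Bob is a Knave (liar)
  Statement is false → they are NOT different → Dave is a Knave
In both cases, Dave is a Knave.

Knave


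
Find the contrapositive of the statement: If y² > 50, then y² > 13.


Original: If y² > 50, then y² > 13
Contrapositive: If ¬Q, then ¬P
Negate Q: not (y² > 13)
Negate P: not (y² > 50)

If not (y² > 13), then not (y² > 50).


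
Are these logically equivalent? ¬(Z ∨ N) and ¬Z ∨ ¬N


Expression 1: ¬(Z ∨ N)
Expression 2: ¬Z ∨ ¬N
Truth table (Z N | Expr1 Expr2):
  T T |   F     F
  T F |   F     T   ← differ
  F T |   F     T   ← differ
  F F |   T     T
Counterexample: Z=T, N=F gives Expr1 = F but Expr2 = T, so the expressions are NOT logically equivalent.

No


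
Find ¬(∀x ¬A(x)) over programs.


Original: ∀x ¬A(x)
Rule: ¬∀→∃, ¬∃→∀, negate predicate.
Negation: ∃x A(x)

∃x A(x)


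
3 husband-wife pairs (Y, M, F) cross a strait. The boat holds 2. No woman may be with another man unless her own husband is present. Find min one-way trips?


Label couples Y, M, F (H = husband, W = wife).
Counting alone: 6 people, the boat carries 2 and someone must bring it back, so each round trip nets at most +1 on the far side until the last crossing → at least 9 trips. The jealousy constraint makes 9 impossible; the shortest valid schedule has 11:
1. WY+WM →  (far: WY,WM; near: HY,HM,HF,WF)
2. WY ←       (far: WM; near: HY,HM,HF,WY,WF)
3. WY+WF →  (far: WY,WM,WF; near: HY,HM,HF)
4. WY ←       (far: WM,WF; near: HY,HM,HF,WY)
5. HM+HF →  (far: HM,WM,HF,WF; near: HY,WY)
6. HM+WM ←  (far: HF,WF; near: HY,WY,HM,WM)
7. HY+HM →  (far: HY,HM,HF,WF; near: WY,WM)
8. WF ←       (far: HY,HM,HF; near: WY,WM,WF)
9. WY+WM →  (far: HY,WY,HM,WM,HF; near: WF)
10. HF ←      (far: HY,WY,HM,WM; near: HF,WF)
11. HF+WF → (far: all six; near: empty)
In every state each wife is either with her husband or with no other man.
Minimum trips = 11

11


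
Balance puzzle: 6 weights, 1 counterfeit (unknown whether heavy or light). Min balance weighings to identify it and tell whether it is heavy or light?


Let n = 6. 12 possibilities (n weights × lighter/heavier); each weighing has 3 outcomes.
Bound for k weighings: say the first weighing puts j weights on each pan. If it tips, the 2j weighed weights remain suspects (each with a known direction) and k-1 weighings give 3^(k-1) outcomes; 3^(k-1) is odd, so 2j ≤ 3^(k-1) - 1. If it balances, the n - 2j unweighed weights remain with direction unknown: 2(n - 2j) ≤ 3^(k-1) - 1 by the same parity argument. Adding, n ≤ (3^(k-1) - 1) + (3^(k-1) - 1)/2 = (3^k - 3)/2, and the classical three-group strategy achieves this (3 weights in 2 weighings, 12 in 3, 39 in 4, 120 in 5).
So we need the smallest k with (3^k - 3)/2 ≥ 6.
k = 2: (3^2 - 3)/2 = 3 < 6 ✗
k = 3: (3^3 - 3)/2 = 12 ≥ 6 ✓

3


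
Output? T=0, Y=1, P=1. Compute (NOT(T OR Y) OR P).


T OR Y = 1
NOT(1) = 0
0 OR 1 = 1

1


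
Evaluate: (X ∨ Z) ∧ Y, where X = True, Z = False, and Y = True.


X = True, Z = False, Y = True
Step 1: X ∨ Z = True OR False = True
Step 2: True ∧ Y = True AND True = True
OR is true when at least one operand is true; AND requires both.

True


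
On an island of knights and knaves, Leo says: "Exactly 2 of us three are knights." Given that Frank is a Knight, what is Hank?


Leo claims exactly 2 knights among Leo, Frank, Hank.
Given: Frank is a Knight.

Case 1: Leo is a Knight (tells truth)
  Then exactly 2 of the three are knights.
  Counting Leo, Frank: 2 knight(s) so far. Need 0 more → Hank = Knave.
Case 2: Leo is a Knave (lies)
  Then the count is NOT 2.
  If Hank = Knight, count = 2 = 2 → claim would be true, contradicts lie.
  If Hank = Knave, count = 1 ≠ 2 → lie confirmed ✓

Hank is a Knave.

Knave


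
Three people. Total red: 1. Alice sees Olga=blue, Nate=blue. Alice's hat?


Total red = 1, seen red = 0
Own red = 1 - 0 = 1
Alice's hat is red.

red


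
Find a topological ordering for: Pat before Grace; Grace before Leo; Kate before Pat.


Constraints: Pat before Grace; Grace before Leo; Kate before Pat
Method: repeatedly schedule the remaining task that has no remaining task required before it.
  Step 1: remaining {Pat, Kate, Leo, Grace}; every task except Kate still has a predecessor pending → schedule Kate.
  Step 2: remaining {Pat, Leo, Grace}; every task except Pat still has a predecessor pending → schedule Pat.
  Step 3: remaining {Leo, Grace}; every task except Grace still has a predecessor pending → schedule Grace.
  Step 4: only Leo remains → schedule Leo.
Resulting order:

Kate → Pat → Grace → Leo


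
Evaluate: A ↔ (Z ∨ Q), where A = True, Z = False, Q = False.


A = True, Z = False, Q = False
Step 1: Z ∨ Q = False OR False = False
Step 2: A ↔ (False): true when both sides have same truth value.
Result: True ↔ False = False

False


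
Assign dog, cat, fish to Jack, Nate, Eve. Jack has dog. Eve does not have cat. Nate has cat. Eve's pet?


From clues:
  Jack → dog
  Nate → cat
By elimination, Eve gets the remaining.

fish


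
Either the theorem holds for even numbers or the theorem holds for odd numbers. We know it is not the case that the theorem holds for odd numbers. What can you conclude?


Disjunctive syllogism: P ∨ Q, ¬P ⊢ Q
Disjunction: the theorem holds for even numbers ∨ the theorem holds for odd numbers
We know it is not the case that the theorem holds for odd numbers.
By disjunctive syllogism, the other disjunct must be true.

The theorem holds for even numbers


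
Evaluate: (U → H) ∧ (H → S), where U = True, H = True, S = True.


U = True, H = True, S = True
Step 1: U → H is false only when U=True and H=False. Result: True
Step 2: H → S is false only when H=True and S=False. Result: True
Step 3: True ∧ True = True

True


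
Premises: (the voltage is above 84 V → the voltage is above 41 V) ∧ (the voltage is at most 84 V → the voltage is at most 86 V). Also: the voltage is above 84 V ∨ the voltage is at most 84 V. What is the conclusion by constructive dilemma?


Constructive dilemma: (P → Q) ∧ (R → S), P ∨ R ⊢ Q ∨ S
Premise 1: the voltage is above 84 V → the voltage is above 41 V
Premise 2: the voltage is at most 84 V → the voltage is at most 86 V
Premise 3: the voltage is above 84 V ∨ the voltage is at most 84 V
Case 1: Assuming the voltage is above 84 V, then by Premise 1, the voltage is above 41 V.
Case 2: Assuming the voltage is at most 84 V, then by Premise 2, the voltage is at most 86 V.
Since one of the voltage is above 84 V or the voltage is at most 84 V must hold, we get the voltage is above 41 V or the voltage is at most 86 V.

The voltage is above 41 V or the voltage is at most 86 V.


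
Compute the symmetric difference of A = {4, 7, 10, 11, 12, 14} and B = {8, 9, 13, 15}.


A = {4, 7, 10, 11, 12, 14}
B = {8, 9, 13, 15}
Operation: symmetric difference
In A only: [4, 7, 10, 11, 12, 14], in B only: [8, 9, 13, 15]

{4, 7, 8, 9, 10, 11, 12, 13, 14, 15}


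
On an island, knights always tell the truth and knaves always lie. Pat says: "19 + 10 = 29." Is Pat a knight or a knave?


Statement: "19 + 10 = 29."
Actual: 19 + 10 = 29
Claimed: 29
Statement is TRUE → Pat tells the truth → Knight

Knight


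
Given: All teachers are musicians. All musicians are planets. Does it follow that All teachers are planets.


Premise 1: All teachers are musicians.
Premise 2: All musicians are planets.
Conclusion: All teachers are planets.
Barbara syllogism (AAA-1): All A are B, All B are C → All A are C.
Middle term (musicians) distributed in premise 2.

Valid


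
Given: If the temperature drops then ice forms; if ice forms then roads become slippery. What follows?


Hypothetical syllogism: P → Q, Q → R ⊢ P → R
Premise 1: the temperature drops → ice forms
Premise 2: ice forms → roads become slippery
Chain the implications: the middle term (ice forms) links the two.
Conclusion: If the temperature drops, then roads become slippery.

If the temperature drops, then roads become slippery.


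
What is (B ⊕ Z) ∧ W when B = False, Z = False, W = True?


B = False, Z = False, W = True
Step 1: B ⊕ Z = False XOR False = False
Step 2: False ∧ W = False AND True = False
XOR true when exactly one of B,Z is true; then AND with W.

False


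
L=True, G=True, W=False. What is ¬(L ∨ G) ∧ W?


L = True, G = True, W = False
Expression: ¬(L ∨ G) ∧ W
Step 1: L ∨ G = True OR True = True
Step 2: ¬(L ∨ G) = NOT True = False
Step 3: (False) ∧ W = False AND False = False

False


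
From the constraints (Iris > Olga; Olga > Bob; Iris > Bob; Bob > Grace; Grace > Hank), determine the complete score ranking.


Constraints: Iris > Olga; Olga > Bob; Iris > Bob; Bob > Grace; Grace > Hank
Method: at each step, the next-highest is the one remaining person who never appears on the smaller side of a constraint between remaining people.
  Step 1: remaining {Bob, Hank, Iris, Olga, Grace}; on the smaller side: {Bob, Hank, Olga, Grace} → Iris is next (Iris > Olga; Iris > Bob).
  Step 2: remaining {Bob, Hank, Olga, Grace}; on the smaller side: {Bob, Hank, Grace} → Olga is next (Olga > Bob).
  Step 3: remaining {Bob, Hank, Grace}; on the smaller side: {Hank, Grace} → Bob is next (Bob > Grace).
  Step 4: remaining {Hank, Grace}; on the smaller side: {Hank} → Grace is next (Grace > Hank).
  Step 5: only Hank remains → lowest.
Final ranking (highest to lowest):

Iris > Olga > Bob > Grace > Hank


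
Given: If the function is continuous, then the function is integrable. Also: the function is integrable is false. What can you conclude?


Modus tollens: P → Q, ¬Q ⊢ ¬P
P: the function is continuous
Q: the function is integrable
We have P → Q and Q is false.
By modus tollens, P must be false.

It is not the case that the function is continuous


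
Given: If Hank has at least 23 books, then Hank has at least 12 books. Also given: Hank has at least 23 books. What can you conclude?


Modus ponens: P → Q, P ⊢ Q
P: Hank has at least 23 books
Q: Hank has at least 12 books
We have P → Q and P is true.
By modus ponens, Q must be true.

Hank has at least 12 books


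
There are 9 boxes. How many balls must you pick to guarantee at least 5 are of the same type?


Pigeonhole: to guarantee k in one of n categories, need (k-1)×n + 1.
k = 5, n = 9
Minimum = (5-1) × 9 + 1 = 4 × 9 + 1

37


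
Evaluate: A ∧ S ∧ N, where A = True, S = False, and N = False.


A = True, S = False, N = False
Step 1: A ∧ S = True AND False = False
Step 2: (False) ∧ N = (False) AND False = False
AND is true only when ALL operands are true.

False


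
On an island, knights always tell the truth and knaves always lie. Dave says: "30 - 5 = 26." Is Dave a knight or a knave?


Statement: "30 - 5 = 26."
Actual: 30 - 5 = 25
Claimed: 26
Statement is FALSE → Dave lies → Knave

Knave


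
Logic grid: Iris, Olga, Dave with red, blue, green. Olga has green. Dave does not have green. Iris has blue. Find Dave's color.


From clues:
  Iris → blue
  Olga → green
By elimination, Dave gets the remaining.

red


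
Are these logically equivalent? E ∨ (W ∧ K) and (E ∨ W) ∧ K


Expression 1: E ∨ (W ∧ K)
Expression 2: (E ∨ W) ∧ K
Truth table (E W K | Expr1 Expr2):
  T T T |   T     T
  T T F |   T     F   ← differ
  T F T |   T     T
  T F F |   T     F   ← differ
  F T T |   T     T
  F T F |   F     F
  F F T |   F     F
  F F F |   F     F
Counterexample: E=T, W=T, K=F gives Expr1 = T but Expr2 = F, so the expressions are NOT logically equivalent.

No


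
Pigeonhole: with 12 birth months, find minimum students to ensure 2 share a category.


Pigeonhole: to guarantee k in one of n categories, need (k-1)×n + 1.
k = 2, n = 12
Minimum = (2-1) × 12 + 1 = 1 × 12 + 1

13


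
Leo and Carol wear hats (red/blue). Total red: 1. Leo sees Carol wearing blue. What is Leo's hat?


Total red = 1, Carol = blue
Red accounted for: 0
Remaining for Leo: 1
Leo's hat is red.

red


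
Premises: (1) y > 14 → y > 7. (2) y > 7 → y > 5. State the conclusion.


Hypothetical syllogism: P → Q, Q → R ⊢ P → R
Premise 1: y > 14 → y > 7
Premise 2: y > 7 → y > 5
Chain the implications: the middle term (y > 7) links the two.
Conclusion: If y > 14, then y > 5.

If y > 14, then y > 5.


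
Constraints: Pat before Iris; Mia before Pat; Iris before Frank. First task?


Constraints: Pat before Iris; Mia before Pat; Iris before Frank
The first task can have nothing scheduled before it, so it must never appear on the right of a 'before'.
Tasks appearing after some 'before': Iris, Pat, Frank.
The only task not in that list is Mia → it is first.

Mia


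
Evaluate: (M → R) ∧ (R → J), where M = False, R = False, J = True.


M = False, R = False, J = True
Step 1: M → R is false only when M=True and R=False. Result: True
Step 2: R → J is false only when R=True and J=False. Result: True
Step 3: True ∧ True = True

True


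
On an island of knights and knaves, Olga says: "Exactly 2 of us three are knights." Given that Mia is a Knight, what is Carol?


Olga claims exactly 2 knights among Olga, Mia, Carol.
Given: Mia is a Knight.

Case 1: Olga is a Knight (tells truth)
  Then exactly 2 of the three are knights.
  Counting Olga, Mia: 2 knight(s) so far. Need 0 more → Carol = Knave.
Case 2: Olga is a Knave (lies)
  Then the count is NOT 2.
  If Carol = Knight, count = 2 = 2 → claim would be true, contradicts lie.
  If Carol = Knave, count = 1 ≠ 2 → lie confirmed ✓

Carol is a Knave.

Knave


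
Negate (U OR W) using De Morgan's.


De Morgan's law: ¬(P ∨ Q) ≡ ¬P ∧ ¬Q
¬(U ∨ W) = ¬U ∧ ¬W

¬U ∧ ¬W


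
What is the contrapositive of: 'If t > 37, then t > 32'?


Original: If t > 37, then t > 32
Contrapositive: If ¬Q, then ¬P
Negate Q: not (t > 32)
Negate P: not (t > 37)

If not (t > 32), then not (t > 37).


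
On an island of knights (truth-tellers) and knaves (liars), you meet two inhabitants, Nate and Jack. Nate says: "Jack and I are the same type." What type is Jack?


Nate says: "Jack and I are the same type."
Case 1: Nate is a Knight (truth-teller)
  Statement is true → they ARE the same → Jack is also a Knight
Case 2: Nate is a Knave (liar)
  Statement is false → they are NOT the same → Jack is a Knight
In both cases, Jack is a Knight.

Knight


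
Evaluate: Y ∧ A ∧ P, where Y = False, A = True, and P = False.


Y = False, A = True, P = False
Step 1: Y ∧ A = False AND True = False
Step 2: (False) ∧ P = (False) AND False = False
AND is true only when ALL operands are true.

False


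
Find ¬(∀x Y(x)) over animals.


Original: ∀x Y(x)
Rule: ¬∀→∃, ¬∃→∀, negate predicate.
Negation: ∃x ¬Y(x)

∃x ¬Y(x)


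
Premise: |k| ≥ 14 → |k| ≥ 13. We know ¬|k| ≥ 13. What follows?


Modus tollens: P → Q, ¬Q ⊢ ¬P
P: |k| ≥ 14
Q: |k| ≥ 13
We have P → Q and Q is false.
By modus tollens, P must be false.

It is not the case that |k| ≥ 14


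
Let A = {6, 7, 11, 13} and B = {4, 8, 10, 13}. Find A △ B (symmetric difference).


A = {6, 7, 11, 13}
B = {4, 8, 10, 13}
Operation: symmetric difference
In A only: [6, 7, 11], in B only: [4, 8, 10]

{4, 6, 7, 8, 10, 11}


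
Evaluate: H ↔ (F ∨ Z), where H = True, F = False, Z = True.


H = True, F = False, Z = True
Step 1: F ∨ Z = False OR True = True
Step 2: H ↔ (True): true when both sides have same truth value.
Result: True ↔ True = True

True


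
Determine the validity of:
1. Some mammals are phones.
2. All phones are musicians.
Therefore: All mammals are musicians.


Premise 1: Some mammals are phones.
Premise 2: All phones are musicians.
Conclusion: All mammals are musicians.
Fallacy: illicit minor. The minor term (mammals) is distributed in the conclusion ('All mammals ...') but undistributed in its premise ('Some mammals are phones' doesn't cover all mammals).
Only 'Some mammals are musicians' follows, not 'All'.

Invalid


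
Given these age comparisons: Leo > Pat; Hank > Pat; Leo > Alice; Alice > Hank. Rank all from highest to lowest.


Constraints: Leo > Pat; Hank > Pat; Leo > Alice; Alice > Hank
Method: at each step, the next-highest is the one remaining person who never appears on the smaller side of a constraint between remaining people.
  Step 1: remaining {Pat, Alice, Hank, Leo}; on the smaller side: {Pat, Alice, Hank} → Leo is next (Leo > Pat; Leo > Alice).
  Step 2: remaining {Pat, Alice, Hank}; on the smaller side: {Pat, Hank} → Alice is next (Alice > Hank).
  Step 3: remaining {Pat, Hank}; on the smaller side: {Pat} → Hank is next (Hank > Pat).
  Step 4: only Pat remains → lowest.
Final ranking (highest to lowest):

Leo > Alice > Hank > Pat


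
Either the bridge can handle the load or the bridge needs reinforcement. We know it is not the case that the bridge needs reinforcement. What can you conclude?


Disjunctive syllogism: P ∨ Q, ¬P ⊢ Q
Disjunction: the bridge can handle the load ∨ the bridge needs reinforcement
We know it is not the case that the bridge needs reinforcement.
By disjunctive syllogism, the other disjunct must be true.

The bridge can handle the load


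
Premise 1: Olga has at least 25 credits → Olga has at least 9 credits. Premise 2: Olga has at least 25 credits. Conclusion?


Modus ponens: P → Q, P ⊢ Q
P: Olga has at least 25 credits
Q: Olga has at least 9 credits
We have P → Q and P is true.
By modus ponens, Q must be true.

Olga has at least 9 credits


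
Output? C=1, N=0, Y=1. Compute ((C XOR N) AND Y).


C XOR N = 1^0 = 1
1 AND 1 = 1

1


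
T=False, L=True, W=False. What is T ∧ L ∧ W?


T = False, L = True, W = False
Expression: T ∧ L ∧ W
Step 1: T ∧ L = False AND True = False
Step 2: (False) ∧ W = False AND False = False

False


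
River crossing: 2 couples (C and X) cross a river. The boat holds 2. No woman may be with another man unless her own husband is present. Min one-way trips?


Label couples C and X.
1. WC+WX → (far: WC,WX; near: HC,HX)
2. WC ←   (far: WX; near: HC,HX,WC)
3. HC+HX → (far: HC,HX,WX; near: WC)
4. HC ←   (far: HX,WX; near: HC,WC)  — HC returns, since WC is alone on near bank
5. HC+WC → (far: all four; near: empty)
Every state respects the constraint.
Minimum trips = 5

5


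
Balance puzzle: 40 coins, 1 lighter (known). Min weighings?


Each weighing has 3 outcomes (left heavy / balance / right heavy), so k weighings distinguish at most 3^k cases; splitting into three near-equal groups achieves this.
Need 3^k ≥ 40: 3^3 = 27 < 40 ≤ 3^4 = 81
k = ⌈log₃(40)⌉ = 4

4


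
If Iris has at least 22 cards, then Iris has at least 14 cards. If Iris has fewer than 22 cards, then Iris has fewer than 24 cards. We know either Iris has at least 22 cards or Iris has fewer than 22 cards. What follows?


Constructive dilemma: (P → Q) ∧ (R → S), P ∨ R ⊢ Q ∨ S
Premise 1: Iris has at least 22 cards → Iris has at least 14 cards
Premise 2: Iris has fewer than 22 cards → Iris has fewer than 24 cards
Premise 3: Iris has at least 22 cards ∨ Iris has fewer than 22 cards
Case 1: Assuming Iris has at least 22 cards, then by Premise 1, Iris has at least 14 cards.
Case 2: Assuming Iris has fewer than 22 cards, then by Premise 2, Iris has fewer than 24 cards.
Since one of Iris has at least 22 cards or Iris has fewer than 22 cards must hold, we get Iris has at least 14 cards or Iris has fewer than 24 cards.

Iris has at least 14 cards or Iris has fewer than 24 cards.


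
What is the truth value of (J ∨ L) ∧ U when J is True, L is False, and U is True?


J = True, L = False, U = True
Step 1: J ∨ L = True OR False = True
Step 2: True ∧ U = True AND True = True
OR is true when at least one operand is true; AND requires both.

True


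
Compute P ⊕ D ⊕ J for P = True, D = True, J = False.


P = True, D = True, J = False
Step 1: P ⊕ D = True XOR True = False
Step 2: False ⊕ J = False XOR False = False
XOR is true when an odd number of operands are true.

False


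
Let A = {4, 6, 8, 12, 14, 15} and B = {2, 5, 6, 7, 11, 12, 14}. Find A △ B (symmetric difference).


A = {4, 6, 8, 12, 14, 15}
B = {2, 5, 6, 7, 11, 12, 14}
Operation: symmetric difference
In A only: [4, 8, 15], in B only: [2, 5, 7, 11]

{2, 4, 5, 7, 8, 11, 15}


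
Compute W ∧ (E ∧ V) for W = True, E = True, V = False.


W = True, E = True, V = False
Step 1: E ∧ V = True AND False = False
Step 2: W ∧ False = True AND False = False
AND is true only when ALL operands are true.

False


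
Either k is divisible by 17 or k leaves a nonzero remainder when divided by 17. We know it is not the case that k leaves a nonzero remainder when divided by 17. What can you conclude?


Disjunctive syllogism: P ∨ Q, ¬P ⊢ Q
Disjunction: k is divisible by 17 ∨ k leaves a nonzero remainder when divided by 17
We know it is not the case that k leaves a nonzero remainder when divided by 17.
By disjunctive syllogism, the other disjunct must be true.

k is divisible by 17


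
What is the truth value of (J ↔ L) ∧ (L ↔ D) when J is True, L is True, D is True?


J = True, L = True, D = True
Step 1: J ↔ L is true when J and L have the same value. Result: True
Step 2: L ↔ D is true when L and D have the same value. Result: True
Step 3: True ∧ True = True

True


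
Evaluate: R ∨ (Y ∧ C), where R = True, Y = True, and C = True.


R = True, Y = True, C = True
Step 1: Y ∧ C = True AND True = True
Step 2: R ∨ True = True OR True = True
AND evaluated first (higher precedence); then OR applied.

True


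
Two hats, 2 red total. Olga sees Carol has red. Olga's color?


Total red = 2, Carol = red
Red accounted for: 1
Remaining for Olga: 1
Olga's hat is red.

red


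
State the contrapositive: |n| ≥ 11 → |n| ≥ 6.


Original: If |n| ≥ 11, then |n| ≥ 6
Contrapositive: If ¬Q, then ¬P
Negate Q: not (|n| ≥ 6)
Negate P: not (|n| ≥ 11)

If not (|n| ≥ 6), then not (|n| ≥ 11).


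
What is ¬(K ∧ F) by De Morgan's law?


De Morgan's law: ¬(P ∧ Q) ≡ ¬P ∨ ¬Q
¬(K ∧ F) = ¬K ∨ ¬F

¬K ∨ ¬F


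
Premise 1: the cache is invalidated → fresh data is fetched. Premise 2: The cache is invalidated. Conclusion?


Modus ponens: P → Q, P ⊢ Q
P: the cache is invalidated
Q: fresh data is fetched
We have P → Q and P is true.
By modus ponens, Q must be true.

Fresh data is fetched


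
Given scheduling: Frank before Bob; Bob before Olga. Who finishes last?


Constraints: Frank before Bob; Bob before Olga
The last task can have nothing scheduled after it, so it must never appear on the left of a 'before'.
Tasks appearing before some other task: Frank, Bob.
The only task not in that list is Olga → it is last.

Olga


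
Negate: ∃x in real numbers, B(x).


Original: ∃x B(x)
Rule: ¬∀→∃, ¬∃→∀, negate predicate.
Negation: ∀x ¬B(x)

∀x ¬B(x)


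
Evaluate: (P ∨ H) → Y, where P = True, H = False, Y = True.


P = True, H = False, Y = True
Step 1: P ∨ H = True OR False = True
Step 2: (True) → Y: false only when antecedent=True and Y=False.
Result: True

True


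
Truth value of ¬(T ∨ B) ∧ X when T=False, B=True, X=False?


T = False, B = True, X = False
Expression: ¬(T ∨ B) ∧ X
Step 1: T ∨ B = False OR True = True
Step 2: ¬(T ∨ B) = NOT True = False
Step 3: (False) ∧ X = False AND False = False

False


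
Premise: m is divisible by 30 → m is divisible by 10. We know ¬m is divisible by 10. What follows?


Modus tollens: P → Q, ¬Q ⊢ ¬P
P: m is divisible by 30
Q: m is divisible by 10
We have P → Q and Q is false.
By modus tollens, P must be false.

It is not the case that m is divisible by 30


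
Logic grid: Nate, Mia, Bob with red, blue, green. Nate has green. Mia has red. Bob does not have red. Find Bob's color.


From clues:
  Mia → red
  Nate → green
By elimination, Bob gets the remaining.

blue


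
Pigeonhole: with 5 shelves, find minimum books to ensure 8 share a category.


Pigeonhole: to guarantee k in one of n categories, need (k-1)×n + 1.
k = 8, n = 5
Minimum = (8-1) × 5 + 1 = 7 × 5 + 1

36


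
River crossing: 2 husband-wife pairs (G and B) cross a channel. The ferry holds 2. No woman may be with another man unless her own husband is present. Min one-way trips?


Label couples G and B.
1. WG+WB → (far: WG,WB; near: HG,HB)
2. WG ←   (far: WB; near: HG,HB,WG)
3. HG+HB → (far: HG,HB,WB; near: WG)
4. HG ←   (far: HB,WB; near: HG,WG)  — HG returns, since WG is alone on near bank
5. HG+WG → (far: all four; near: empty)
Every state respects the constraint.
Minimum trips = 5

5


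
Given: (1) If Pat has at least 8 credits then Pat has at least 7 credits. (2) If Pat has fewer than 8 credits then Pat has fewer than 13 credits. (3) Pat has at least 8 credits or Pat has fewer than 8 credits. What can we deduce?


Constructive dilemma: (P → Q) ∧ (R → S), P ∨ R ⊢ Q ∨ S
Premise 1: Pat has at least 8 credits → Pat has at least 7 credits
Premise 2: Pat has fewer than 8 credits → Pat has fewer than 13 credits
Premise 3: Pat has at least 8 credits ∨ Pat has fewer than 8 credits
Case 1: Assuming Pat has at least 8 credits, then by Premise 1, Pat has at least 7 credits.
Case 2: Assuming Pat has fewer than 8 credits, then by Premise 2, Pat has fewer than 13 credits.
Since one of Pat has at least 8 credits or Pat has fewer than 8 credits must hold, we get Pat has at least 7 credits or Pat has fewer than 13 credits.

Pat has at least 7 credits or Pat has fewer than 13 credits.


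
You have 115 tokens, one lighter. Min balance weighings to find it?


Each weighing has 3 outcomes (left heavy / balance / right heavy), so k weighings distinguish at most 3^k cases; splitting into three near-equal groups achieves this.
Need 3^k ≥ 115: 3^4 = 81 < 115 ≤ 3^5 = 243
k = ⌈log₃(115)⌉ = 5

5


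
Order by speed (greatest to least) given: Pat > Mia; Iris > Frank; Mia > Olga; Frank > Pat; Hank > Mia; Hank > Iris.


Constraints: Pat > Mia; Iris > Frank; Mia > Olga; Frank > Pat; Hank > Mia; Hank > Iris
Method: at each step, the next-highest is the one remaining person who never appears on the smaller side of a constraint between remaining people.
  Step 1: remaining {Pat, Frank, Mia, Iris, Olga, Hank}; on the smaller side: {Pat, Frank, Mia, Iris, Olga} → Hank is next (Hank > Mia; Hank > Iris).
  Step 2: remaining {Pat, Frank, Mia, Iris, Olga}; on the smaller side: {Pat, Frank, Mia, Olga} → Iris is next (Iris > Frank).
  Step 3: remaining {Pat, Frank, Mia, Olga}; on the smaller side: {Pat, Mia, Olga} → Frank is next (Frank > Pat).
  Step 4: remaining {Pat, Mia, Olga}; on the smaller side: {Mia, Olga} → Pat is next (Pat > Mia).
  Step 5: remaining {Mia, Olga}; on the smaller side: {Olga} → Mia is next (Mia > Olga).
  Step 6: only Olga remains → lowest.
Final ranking (highest to lowest):

Hank > Iris > Frank > Pat > Mia > Olga


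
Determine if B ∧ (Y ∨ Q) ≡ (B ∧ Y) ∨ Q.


Expression 1: B ∧ (Y ∨ Q)
Expression 2: (B ∧ Y) ∨ Q
Truth table (B Y Q | Expr1 Expr2):
  T T T |   T     T
  T T F |   T     T
  T F T |   T     T
  T F F |   F     F
  F T T |   F     T   ← differ
  F T F |   F     F
  F F T |   F     T   ← differ
  F F F |   F     F
Counterexample: B=F, Y=T, Q=T gives Expr1 = F but Expr2 = T, so the expressions are NOT logically equivalent.

No
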